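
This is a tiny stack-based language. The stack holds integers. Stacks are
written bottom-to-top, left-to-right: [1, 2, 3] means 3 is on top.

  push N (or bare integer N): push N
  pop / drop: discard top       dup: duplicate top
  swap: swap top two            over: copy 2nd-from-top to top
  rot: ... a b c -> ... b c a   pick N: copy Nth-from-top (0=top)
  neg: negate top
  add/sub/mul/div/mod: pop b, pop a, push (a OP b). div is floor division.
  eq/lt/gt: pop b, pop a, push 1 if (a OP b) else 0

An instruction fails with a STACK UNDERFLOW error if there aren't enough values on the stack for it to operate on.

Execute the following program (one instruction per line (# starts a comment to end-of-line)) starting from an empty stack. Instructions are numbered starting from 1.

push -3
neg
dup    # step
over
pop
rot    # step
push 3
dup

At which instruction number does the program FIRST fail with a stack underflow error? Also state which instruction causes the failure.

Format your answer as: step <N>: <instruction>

Step 1 ('push -3'): stack = [-3], depth = 1
Step 2 ('neg'): stack = [3], depth = 1
Step 3 ('dup'): stack = [3, 3], depth = 2
Step 4 ('over'): stack = [3, 3, 3], depth = 3
Step 5 ('pop'): stack = [3, 3], depth = 2
Step 6 ('rot'): needs 3 value(s) but depth is 2 — STACK UNDERFLOW

Answer: step 6: rot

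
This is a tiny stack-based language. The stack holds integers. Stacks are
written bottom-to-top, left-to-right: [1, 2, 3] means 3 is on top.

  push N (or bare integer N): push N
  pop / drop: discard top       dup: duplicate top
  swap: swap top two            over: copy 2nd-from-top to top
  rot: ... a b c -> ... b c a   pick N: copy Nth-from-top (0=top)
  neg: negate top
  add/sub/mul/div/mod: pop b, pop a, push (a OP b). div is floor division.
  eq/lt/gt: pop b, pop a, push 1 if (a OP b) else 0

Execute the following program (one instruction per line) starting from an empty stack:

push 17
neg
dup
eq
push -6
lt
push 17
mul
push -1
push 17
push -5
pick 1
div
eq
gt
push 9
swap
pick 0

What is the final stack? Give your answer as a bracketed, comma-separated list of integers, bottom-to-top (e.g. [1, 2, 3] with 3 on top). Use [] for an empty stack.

After 'push 17': [17]
After 'neg': [-17]
After 'dup': [-17, -17]
After 'eq': [1]
After 'push -6': [1, -6]
After 'lt': [0]
After 'push 17': [0, 17]
After 'mul': [0]
After 'push -1': [0, -1]
After 'push 17': [0, -1, 17]
After 'push -5': [0, -1, 17, -5]
After 'pick 1': [0, -1, 17, -5, 17]
After 'div': [0, -1, 17, -1]
After 'eq': [0, -1, 0]
After 'gt': [0, 0]
After 'push 9': [0, 0, 9]
After 'swap': [0, 9, 0]
After 'pick 0': [0, 9, 0, 0]

Answer: [0, 9, 0, 0]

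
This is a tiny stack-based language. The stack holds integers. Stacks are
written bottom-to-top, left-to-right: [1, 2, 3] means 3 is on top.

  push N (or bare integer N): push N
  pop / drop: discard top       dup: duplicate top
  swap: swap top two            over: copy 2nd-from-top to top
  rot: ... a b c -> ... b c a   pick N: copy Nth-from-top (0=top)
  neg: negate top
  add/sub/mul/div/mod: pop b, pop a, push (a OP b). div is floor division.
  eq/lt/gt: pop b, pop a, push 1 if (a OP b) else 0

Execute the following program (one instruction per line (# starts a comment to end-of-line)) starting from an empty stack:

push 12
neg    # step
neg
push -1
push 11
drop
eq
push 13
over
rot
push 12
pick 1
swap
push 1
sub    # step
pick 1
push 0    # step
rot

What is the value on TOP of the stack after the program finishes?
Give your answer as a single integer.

After 'push 12': [12]
After 'neg': [-12]
After 'neg': [12]
After 'push -1': [12, -1]
After 'push 11': [12, -1, 11]
After 'drop': [12, -1]
After 'eq': [0]
After 'push 13': [0, 13]
After 'over': [0, 13, 0]
After 'rot': [13, 0, 0]
After 'push 12': [13, 0, 0, 12]
After 'pick 1': [13, 0, 0, 12, 0]
After 'swap': [13, 0, 0, 0, 12]
After 'push 1': [13, 0, 0, 0, 12, 1]
After 'sub': [13, 0, 0, 0, 11]
After 'pick 1': [13, 0, 0, 0, 11, 0]
After 'push 0': [13, 0, 0, 0, 11, 0, 0]
After 'rot': [13, 0, 0, 0, 0, 0, 11]

Answer: 11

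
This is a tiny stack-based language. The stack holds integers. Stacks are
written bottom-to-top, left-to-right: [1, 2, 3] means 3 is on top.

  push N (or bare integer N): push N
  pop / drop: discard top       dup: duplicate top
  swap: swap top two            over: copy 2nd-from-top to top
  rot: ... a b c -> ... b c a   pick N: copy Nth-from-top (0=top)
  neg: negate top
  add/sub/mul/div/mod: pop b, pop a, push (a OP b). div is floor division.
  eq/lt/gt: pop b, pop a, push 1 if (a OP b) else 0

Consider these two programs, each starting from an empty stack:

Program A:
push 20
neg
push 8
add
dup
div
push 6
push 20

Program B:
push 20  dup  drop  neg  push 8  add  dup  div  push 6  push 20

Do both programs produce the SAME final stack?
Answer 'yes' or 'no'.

Program A trace:
  After 'push 20': [20]
  After 'neg': [-20]
  After 'push 8': [-20, 8]
  After 'add': [-12]
  After 'dup': [-12, -12]
  After 'div': [1]
  After 'push 6': [1, 6]
  After 'push 20': [1, 6, 20]
Program A final stack: [1, 6, 20]

Program B trace:
  After 'push 20': [20]
  After 'dup': [20, 20]
  After 'drop': [20]
  After 'neg': [-20]
  After 'push 8': [-20, 8]
  After 'add': [-12]
  After 'dup': [-12, -12]
  After 'div': [1]
  After 'push 6': [1, 6]
  After 'push 20': [1, 6, 20]
Program B final stack: [1, 6, 20]
Same: yes

Answer: yes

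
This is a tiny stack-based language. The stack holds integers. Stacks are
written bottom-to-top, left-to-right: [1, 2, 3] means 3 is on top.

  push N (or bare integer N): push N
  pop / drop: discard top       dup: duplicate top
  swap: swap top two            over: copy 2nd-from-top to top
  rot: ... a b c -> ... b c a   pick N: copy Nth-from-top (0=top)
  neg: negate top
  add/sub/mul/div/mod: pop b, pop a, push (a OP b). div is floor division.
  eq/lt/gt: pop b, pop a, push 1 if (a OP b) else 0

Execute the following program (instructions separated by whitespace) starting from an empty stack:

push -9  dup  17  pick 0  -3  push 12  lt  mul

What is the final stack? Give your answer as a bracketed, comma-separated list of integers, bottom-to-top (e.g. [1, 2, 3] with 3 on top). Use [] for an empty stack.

After 'push -9': [-9]
After 'dup': [-9, -9]
After 'push 17': [-9, -9, 17]
After 'pick 0': [-9, -9, 17, 17]
After 'push -3': [-9, -9, 17, 17, -3]
After 'push 12': [-9, -9, 17, 17, -3, 12]
After 'lt': [-9, -9, 17, 17, 1]
After 'mul': [-9, -9, 17, 17]

Answer: [-9, -9, 17, 17]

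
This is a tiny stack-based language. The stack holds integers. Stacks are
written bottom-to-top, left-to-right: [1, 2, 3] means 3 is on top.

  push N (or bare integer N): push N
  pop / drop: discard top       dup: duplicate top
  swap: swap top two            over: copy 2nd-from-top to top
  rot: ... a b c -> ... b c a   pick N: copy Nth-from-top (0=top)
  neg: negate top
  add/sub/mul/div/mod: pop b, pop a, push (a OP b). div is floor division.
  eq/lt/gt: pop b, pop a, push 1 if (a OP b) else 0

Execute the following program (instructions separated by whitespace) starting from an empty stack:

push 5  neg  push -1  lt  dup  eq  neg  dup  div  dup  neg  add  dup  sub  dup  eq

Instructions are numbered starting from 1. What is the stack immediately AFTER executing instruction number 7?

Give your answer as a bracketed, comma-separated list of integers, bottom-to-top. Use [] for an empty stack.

Step 1 ('push 5'): [5]
Step 2 ('neg'): [-5]
Step 3 ('push -1'): [-5, -1]
Step 4 ('lt'): [1]
Step 5 ('dup'): [1, 1]
Step 6 ('eq'): [1]
Step 7 ('neg'): [-1]

Answer: [-1]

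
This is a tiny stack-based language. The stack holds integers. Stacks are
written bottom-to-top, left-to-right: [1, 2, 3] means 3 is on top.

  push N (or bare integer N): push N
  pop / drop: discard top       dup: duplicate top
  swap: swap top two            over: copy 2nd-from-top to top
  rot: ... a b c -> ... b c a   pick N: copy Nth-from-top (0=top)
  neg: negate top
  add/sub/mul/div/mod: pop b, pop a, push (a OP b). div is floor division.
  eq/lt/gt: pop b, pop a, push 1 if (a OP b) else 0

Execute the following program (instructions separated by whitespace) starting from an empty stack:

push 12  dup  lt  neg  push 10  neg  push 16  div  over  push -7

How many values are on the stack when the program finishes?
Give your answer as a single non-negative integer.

Answer: 4

Derivation:
After 'push 12': stack = [12] (depth 1)
After 'dup': stack = [12, 12] (depth 2)
After 'lt': stack = [0] (depth 1)
After 'neg': stack = [0] (depth 1)
After 'push 10': stack = [0, 10] (depth 2)
After 'neg': stack = [0, -10] (depth 2)
After 'push 16': stack = [0, -10, 16] (depth 3)
After 'div': stack = [0, -1] (depth 2)
After 'over': stack = [0, -1, 0] (depth 3)
After 'push -7': stack = [0, -1, 0, -7] (depth 4)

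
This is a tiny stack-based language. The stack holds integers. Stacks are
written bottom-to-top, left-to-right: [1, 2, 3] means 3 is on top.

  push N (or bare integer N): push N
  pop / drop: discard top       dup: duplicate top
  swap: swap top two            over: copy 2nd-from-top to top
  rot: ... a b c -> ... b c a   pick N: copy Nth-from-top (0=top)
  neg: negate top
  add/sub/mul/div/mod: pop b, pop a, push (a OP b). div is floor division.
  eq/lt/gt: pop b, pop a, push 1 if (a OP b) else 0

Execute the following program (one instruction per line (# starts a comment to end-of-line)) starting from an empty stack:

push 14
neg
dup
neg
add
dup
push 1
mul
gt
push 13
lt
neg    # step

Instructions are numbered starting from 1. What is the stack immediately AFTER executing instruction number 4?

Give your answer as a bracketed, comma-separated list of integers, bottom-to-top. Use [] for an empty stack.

Answer: [-14, 14]

Derivation:
Step 1 ('push 14'): [14]
Step 2 ('neg'): [-14]
Step 3 ('dup'): [-14, -14]
Step 4 ('neg'): [-14, 14]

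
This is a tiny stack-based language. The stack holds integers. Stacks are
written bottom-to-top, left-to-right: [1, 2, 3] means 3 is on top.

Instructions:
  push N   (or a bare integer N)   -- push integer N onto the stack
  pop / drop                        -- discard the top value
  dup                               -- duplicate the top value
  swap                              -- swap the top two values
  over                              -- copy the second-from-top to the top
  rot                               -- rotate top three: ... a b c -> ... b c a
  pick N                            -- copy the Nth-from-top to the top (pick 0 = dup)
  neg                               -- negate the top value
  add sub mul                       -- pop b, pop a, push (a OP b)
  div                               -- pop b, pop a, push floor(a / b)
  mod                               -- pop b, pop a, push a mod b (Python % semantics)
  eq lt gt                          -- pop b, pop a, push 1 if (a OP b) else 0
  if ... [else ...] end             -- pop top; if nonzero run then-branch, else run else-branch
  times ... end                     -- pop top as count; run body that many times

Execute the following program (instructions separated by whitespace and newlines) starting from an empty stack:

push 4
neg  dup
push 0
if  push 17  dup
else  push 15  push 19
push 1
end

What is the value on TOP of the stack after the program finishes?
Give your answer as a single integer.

Answer: 1

Derivation:
After 'push 4': [4]
After 'neg': [-4]
After 'dup': [-4, -4]
After 'push 0': [-4, -4, 0]
After 'if': [-4, -4]
After 'push 15': [-4, -4, 15]
After 'push 19': [-4, -4, 15, 19]
After 'push 1': [-4, -4, 15, 19, 1]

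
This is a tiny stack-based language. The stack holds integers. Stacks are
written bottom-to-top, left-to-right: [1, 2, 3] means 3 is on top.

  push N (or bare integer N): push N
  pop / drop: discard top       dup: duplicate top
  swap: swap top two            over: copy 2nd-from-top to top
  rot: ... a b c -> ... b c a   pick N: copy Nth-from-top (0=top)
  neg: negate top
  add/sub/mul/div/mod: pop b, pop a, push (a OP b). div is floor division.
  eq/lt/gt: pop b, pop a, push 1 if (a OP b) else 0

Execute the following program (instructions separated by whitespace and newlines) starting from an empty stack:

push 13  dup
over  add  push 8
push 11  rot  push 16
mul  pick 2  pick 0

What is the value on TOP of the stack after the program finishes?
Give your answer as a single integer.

After 'push 13': [13]
After 'dup': [13, 13]
After 'over': [13, 13, 13]
After 'add': [13, 26]
After 'push 8': [13, 26, 8]
After 'push 11': [13, 26, 8, 11]
After 'rot': [13, 8, 11, 26]
After 'push 16': [13, 8, 11, 26, 16]
After 'mul': [13, 8, 11, 416]
After 'pick 2': [13, 8, 11, 416, 8]
After 'pick 0': [13, 8, 11, 416, 8, 8]

Answer: 8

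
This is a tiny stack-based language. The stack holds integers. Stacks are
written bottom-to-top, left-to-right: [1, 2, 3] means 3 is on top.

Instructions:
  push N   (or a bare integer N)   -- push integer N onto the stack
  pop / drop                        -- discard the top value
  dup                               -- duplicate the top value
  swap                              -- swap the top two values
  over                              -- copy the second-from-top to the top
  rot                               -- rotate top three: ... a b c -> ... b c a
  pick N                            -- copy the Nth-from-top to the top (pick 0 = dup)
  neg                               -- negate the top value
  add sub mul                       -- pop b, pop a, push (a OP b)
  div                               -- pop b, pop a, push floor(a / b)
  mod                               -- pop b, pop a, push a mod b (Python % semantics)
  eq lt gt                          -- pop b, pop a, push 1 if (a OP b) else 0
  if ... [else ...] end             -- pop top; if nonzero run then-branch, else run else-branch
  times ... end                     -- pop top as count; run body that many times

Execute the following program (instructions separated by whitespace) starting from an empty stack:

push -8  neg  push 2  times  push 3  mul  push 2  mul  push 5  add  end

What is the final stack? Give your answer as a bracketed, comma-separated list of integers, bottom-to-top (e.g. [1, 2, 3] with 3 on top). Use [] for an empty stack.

After 'push -8': [-8]
After 'neg': [8]
After 'push 2': [8, 2]
After 'times': [8]
After 'push 3': [8, 3]
After 'mul': [24]
After 'push 2': [24, 2]
After 'mul': [48]
After 'push 5': [48, 5]
After 'add': [53]
After 'push 3': [53, 3]
After 'mul': [159]
After 'push 2': [159, 2]
After 'mul': [318]
After 'push 5': [318, 5]
After 'add': [323]

Answer: [323]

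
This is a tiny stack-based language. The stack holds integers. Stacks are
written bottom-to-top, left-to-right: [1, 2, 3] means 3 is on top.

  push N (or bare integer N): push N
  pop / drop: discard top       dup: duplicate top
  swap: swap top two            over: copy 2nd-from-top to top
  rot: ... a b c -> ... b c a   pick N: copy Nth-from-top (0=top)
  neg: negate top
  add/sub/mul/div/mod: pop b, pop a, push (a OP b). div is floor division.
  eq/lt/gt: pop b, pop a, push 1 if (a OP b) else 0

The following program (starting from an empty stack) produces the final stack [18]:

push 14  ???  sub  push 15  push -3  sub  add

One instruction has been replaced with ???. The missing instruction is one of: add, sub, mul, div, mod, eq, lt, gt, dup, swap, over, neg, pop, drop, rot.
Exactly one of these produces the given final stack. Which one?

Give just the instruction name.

Answer: dup

Derivation:
Stack before ???: [14]
Stack after ???:  [14, 14]
The instruction that transforms [14] -> [14, 14] is: dup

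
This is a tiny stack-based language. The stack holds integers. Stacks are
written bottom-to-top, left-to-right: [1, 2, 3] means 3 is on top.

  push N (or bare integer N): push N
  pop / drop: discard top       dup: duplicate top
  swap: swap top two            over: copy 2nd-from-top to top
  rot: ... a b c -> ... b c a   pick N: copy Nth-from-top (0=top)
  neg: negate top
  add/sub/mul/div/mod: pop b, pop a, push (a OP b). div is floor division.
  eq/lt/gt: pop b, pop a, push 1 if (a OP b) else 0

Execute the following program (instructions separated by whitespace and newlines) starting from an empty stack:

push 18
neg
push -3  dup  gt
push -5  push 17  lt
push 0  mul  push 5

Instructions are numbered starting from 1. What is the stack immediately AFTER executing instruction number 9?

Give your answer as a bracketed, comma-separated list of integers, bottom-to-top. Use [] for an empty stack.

Answer: [-18, 0, 1, 0]

Derivation:
Step 1 ('push 18'): [18]
Step 2 ('neg'): [-18]
Step 3 ('push -3'): [-18, -3]
Step 4 ('dup'): [-18, -3, -3]
Step 5 ('gt'): [-18, 0]
Step 6 ('push -5'): [-18, 0, -5]
Step 7 ('push 17'): [-18, 0, -5, 17]
Step 8 ('lt'): [-18, 0, 1]
Step 9 ('push 0'): [-18, 0, 1, 0]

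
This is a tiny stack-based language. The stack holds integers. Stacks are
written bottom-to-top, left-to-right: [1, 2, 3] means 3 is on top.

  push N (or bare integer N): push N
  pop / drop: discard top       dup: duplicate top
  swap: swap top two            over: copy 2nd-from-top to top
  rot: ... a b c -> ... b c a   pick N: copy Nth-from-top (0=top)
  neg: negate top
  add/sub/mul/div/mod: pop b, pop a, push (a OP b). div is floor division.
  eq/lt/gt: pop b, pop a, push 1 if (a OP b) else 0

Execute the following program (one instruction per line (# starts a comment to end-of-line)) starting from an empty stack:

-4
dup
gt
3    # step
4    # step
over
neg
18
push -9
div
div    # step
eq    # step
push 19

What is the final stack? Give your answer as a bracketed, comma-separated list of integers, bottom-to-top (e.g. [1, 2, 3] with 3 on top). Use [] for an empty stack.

Answer: [0, 3, 0, 19]

Derivation:
After 'push -4': [-4]
After 'dup': [-4, -4]
After 'gt': [0]
After 'push 3': [0, 3]
After 'push 4': [0, 3, 4]
After 'over': [0, 3, 4, 3]
After 'neg': [0, 3, 4, -3]
After 'push 18': [0, 3, 4, -3, 18]
After 'push -9': [0, 3, 4, -3, 18, -9]
After 'div': [0, 3, 4, -3, -2]
After 'div': [0, 3, 4, 1]
After 'eq': [0, 3, 0]
After 'push 19': [0, 3, 0, 19]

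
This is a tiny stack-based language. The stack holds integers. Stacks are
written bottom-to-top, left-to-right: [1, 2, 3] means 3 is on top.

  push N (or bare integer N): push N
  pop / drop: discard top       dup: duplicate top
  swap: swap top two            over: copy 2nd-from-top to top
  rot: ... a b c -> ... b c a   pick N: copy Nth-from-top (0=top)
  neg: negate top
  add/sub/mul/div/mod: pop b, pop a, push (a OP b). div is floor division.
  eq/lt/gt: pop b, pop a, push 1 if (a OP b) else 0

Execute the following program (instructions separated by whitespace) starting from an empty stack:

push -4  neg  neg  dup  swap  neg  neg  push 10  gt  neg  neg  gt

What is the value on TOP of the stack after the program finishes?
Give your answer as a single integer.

Answer: 0

Derivation:
After 'push -4': [-4]
After 'neg': [4]
After 'neg': [-4]
After 'dup': [-4, -4]
After 'swap': [-4, -4]
After 'neg': [-4, 4]
After 'neg': [-4, -4]
After 'push 10': [-4, -4, 10]
After 'gt': [-4, 0]
After 'neg': [-4, 0]
After 'neg': [-4, 0]
After 'gt': [0]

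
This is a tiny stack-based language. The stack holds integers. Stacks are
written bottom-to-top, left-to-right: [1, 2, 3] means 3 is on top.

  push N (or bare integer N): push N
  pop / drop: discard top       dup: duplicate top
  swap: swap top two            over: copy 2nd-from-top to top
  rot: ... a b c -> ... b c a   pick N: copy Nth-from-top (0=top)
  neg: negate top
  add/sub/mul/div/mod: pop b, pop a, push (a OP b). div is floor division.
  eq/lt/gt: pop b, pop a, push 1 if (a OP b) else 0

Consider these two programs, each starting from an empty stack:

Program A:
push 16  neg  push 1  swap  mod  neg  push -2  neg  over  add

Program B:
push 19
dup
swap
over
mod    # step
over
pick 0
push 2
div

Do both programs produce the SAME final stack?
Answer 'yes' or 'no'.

Answer: no

Derivation:
Program A trace:
  After 'push 16': [16]
  After 'neg': [-16]
  After 'push 1': [-16, 1]
  After 'swap': [1, -16]
  After 'mod': [-15]
  After 'neg': [15]
  After 'push -2': [15, -2]
  After 'neg': [15, 2]
  After 'over': [15, 2, 15]
  After 'add': [15, 17]
Program A final stack: [15, 17]

Program B trace:
  After 'push 19': [19]
  After 'dup': [19, 19]
  After 'swap': [19, 19]
  After 'over': [19, 19, 19]
  After 'mod': [19, 0]
  After 'over': [19, 0, 19]
  After 'pick 0': [19, 0, 19, 19]
  After 'push 2': [19, 0, 19, 19, 2]
  After 'div': [19, 0, 19, 9]
Program B final stack: [19, 0, 19, 9]
Same: no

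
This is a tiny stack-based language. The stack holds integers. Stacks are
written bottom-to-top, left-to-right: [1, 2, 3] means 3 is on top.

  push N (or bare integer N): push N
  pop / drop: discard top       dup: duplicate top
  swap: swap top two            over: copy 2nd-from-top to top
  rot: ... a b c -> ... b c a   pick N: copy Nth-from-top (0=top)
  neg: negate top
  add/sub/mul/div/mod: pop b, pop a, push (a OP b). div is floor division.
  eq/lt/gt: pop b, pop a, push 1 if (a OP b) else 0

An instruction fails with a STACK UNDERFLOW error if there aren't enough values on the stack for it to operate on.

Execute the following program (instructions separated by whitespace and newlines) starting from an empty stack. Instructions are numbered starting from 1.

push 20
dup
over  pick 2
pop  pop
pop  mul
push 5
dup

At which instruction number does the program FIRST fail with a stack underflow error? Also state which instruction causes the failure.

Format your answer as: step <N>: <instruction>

Answer: step 8: mul

Derivation:
Step 1 ('push 20'): stack = [20], depth = 1
Step 2 ('dup'): stack = [20, 20], depth = 2
Step 3 ('over'): stack = [20, 20, 20], depth = 3
Step 4 ('pick 2'): stack = [20, 20, 20, 20], depth = 4
Step 5 ('pop'): stack = [20, 20, 20], depth = 3
Step 6 ('pop'): stack = [20, 20], depth = 2
Step 7 ('pop'): stack = [20], depth = 1
Step 8 ('mul'): needs 2 value(s) but depth is 1 — STACK UNDERFLOW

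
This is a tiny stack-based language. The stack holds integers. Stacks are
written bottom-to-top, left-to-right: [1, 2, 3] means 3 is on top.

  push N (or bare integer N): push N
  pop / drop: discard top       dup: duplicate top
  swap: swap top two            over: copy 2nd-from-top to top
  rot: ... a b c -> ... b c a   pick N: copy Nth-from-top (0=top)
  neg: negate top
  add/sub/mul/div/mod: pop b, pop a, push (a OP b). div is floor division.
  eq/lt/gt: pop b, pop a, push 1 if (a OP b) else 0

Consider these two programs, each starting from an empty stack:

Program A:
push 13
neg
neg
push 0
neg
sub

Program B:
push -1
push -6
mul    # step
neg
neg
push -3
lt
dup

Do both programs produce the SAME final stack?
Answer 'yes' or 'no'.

Program A trace:
  After 'push 13': [13]
  After 'neg': [-13]
  After 'neg': [13]
  After 'push 0': [13, 0]
  After 'neg': [13, 0]
  After 'sub': [13]
Program A final stack: [13]

Program B trace:
  After 'push -1': [-1]
  After 'push -6': [-1, -6]
  After 'mul': [6]
  After 'neg': [-6]
  After 'neg': [6]
  After 'push -3': [6, -3]
  After 'lt': [0]
  After 'dup': [0, 0]
Program B final stack: [0, 0]
Same: no

Answer: no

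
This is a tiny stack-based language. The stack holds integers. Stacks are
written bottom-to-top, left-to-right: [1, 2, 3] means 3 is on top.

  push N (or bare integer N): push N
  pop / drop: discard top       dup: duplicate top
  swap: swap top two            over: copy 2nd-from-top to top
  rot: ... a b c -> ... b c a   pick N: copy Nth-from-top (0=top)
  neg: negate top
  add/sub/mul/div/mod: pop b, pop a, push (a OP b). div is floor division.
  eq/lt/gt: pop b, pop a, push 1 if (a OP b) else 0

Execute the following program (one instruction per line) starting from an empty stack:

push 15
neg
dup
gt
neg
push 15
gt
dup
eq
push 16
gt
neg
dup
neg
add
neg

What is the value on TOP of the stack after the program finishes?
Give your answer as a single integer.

After 'push 15': [15]
After 'neg': [-15]
After 'dup': [-15, -15]
After 'gt': [0]
After 'neg': [0]
After 'push 15': [0, 15]
After 'gt': [0]
After 'dup': [0, 0]
After 'eq': [1]
After 'push 16': [1, 16]
After 'gt': [0]
After 'neg': [0]
After 'dup': [0, 0]
After 'neg': [0, 0]
After 'add': [0]
After 'neg': [0]

Answer: 0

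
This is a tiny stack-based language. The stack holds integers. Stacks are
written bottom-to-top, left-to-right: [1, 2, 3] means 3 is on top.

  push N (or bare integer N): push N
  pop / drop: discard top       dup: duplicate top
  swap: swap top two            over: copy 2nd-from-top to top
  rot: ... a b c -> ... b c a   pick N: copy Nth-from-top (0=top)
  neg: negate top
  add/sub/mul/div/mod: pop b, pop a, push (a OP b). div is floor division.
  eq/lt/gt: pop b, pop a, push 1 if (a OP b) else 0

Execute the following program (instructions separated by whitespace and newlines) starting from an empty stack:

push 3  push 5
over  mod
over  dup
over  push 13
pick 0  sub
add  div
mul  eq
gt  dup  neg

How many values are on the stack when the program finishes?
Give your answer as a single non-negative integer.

After 'push 3': stack = [3] (depth 1)
After 'push 5': stack = [3, 5] (depth 2)
After 'over': stack = [3, 5, 3] (depth 3)
After 'mod': stack = [3, 2] (depth 2)
After 'over': stack = [3, 2, 3] (depth 3)
After 'dup': stack = [3, 2, 3, 3] (depth 4)
After 'over': stack = [3, 2, 3, 3, 3] (depth 5)
After 'push 13': stack = [3, 2, 3, 3, 3, 13] (depth 6)
After 'pick 0': stack = [3, 2, 3, 3, 3, 13, 13] (depth 7)
After 'sub': stack = [3, 2, 3, 3, 3, 0] (depth 6)
After 'add': stack = [3, 2, 3, 3, 3] (depth 5)
After 'div': stack = [3, 2, 3, 1] (depth 4)
After 'mul': stack = [3, 2, 3] (depth 3)
After 'eq': stack = [3, 0] (depth 2)
After 'gt': stack = [1] (depth 1)
After 'dup': stack = [1, 1] (depth 2)
After 'neg': stack = [1, -1] (depth 2)

Answer: 2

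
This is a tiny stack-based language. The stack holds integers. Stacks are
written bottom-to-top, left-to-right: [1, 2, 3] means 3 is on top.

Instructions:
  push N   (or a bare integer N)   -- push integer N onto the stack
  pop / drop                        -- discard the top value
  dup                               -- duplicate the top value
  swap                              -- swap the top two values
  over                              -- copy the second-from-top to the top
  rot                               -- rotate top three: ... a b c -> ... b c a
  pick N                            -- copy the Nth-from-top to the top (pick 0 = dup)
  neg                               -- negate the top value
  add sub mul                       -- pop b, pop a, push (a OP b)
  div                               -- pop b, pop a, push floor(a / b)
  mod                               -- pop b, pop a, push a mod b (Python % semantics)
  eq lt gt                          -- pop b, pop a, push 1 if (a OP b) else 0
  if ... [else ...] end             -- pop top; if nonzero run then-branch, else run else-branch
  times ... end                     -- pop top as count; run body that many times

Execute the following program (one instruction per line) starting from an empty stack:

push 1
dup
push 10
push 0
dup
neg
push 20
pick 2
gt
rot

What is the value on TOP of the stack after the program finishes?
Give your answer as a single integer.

After 'push 1': [1]
After 'dup': [1, 1]
After 'push 10': [1, 1, 10]
After 'push 0': [1, 1, 10, 0]
After 'dup': [1, 1, 10, 0, 0]
After 'neg': [1, 1, 10, 0, 0]
After 'push 20': [1, 1, 10, 0, 0, 20]
After 'pick 2': [1, 1, 10, 0, 0, 20, 0]
After 'gt': [1, 1, 10, 0, 0, 1]
After 'rot': [1, 1, 10, 0, 1, 0]

Answer: 0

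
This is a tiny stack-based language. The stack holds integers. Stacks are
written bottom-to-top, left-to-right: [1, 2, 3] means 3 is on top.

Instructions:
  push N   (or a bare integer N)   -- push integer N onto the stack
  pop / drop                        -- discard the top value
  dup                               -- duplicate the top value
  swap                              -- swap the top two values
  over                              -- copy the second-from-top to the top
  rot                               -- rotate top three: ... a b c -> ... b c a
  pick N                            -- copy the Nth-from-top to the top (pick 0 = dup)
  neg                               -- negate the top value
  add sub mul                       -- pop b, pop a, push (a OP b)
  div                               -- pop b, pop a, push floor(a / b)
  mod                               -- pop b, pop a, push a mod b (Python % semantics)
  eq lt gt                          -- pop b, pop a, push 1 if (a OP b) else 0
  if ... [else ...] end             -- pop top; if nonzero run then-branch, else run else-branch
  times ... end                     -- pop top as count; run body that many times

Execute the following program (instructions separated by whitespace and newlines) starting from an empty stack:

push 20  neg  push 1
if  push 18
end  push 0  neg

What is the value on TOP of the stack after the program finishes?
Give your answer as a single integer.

Answer: 0

Derivation:
After 'push 20': [20]
After 'neg': [-20]
After 'push 1': [-20, 1]
After 'if': [-20]
After 'push 18': [-20, 18]
After 'push 0': [-20, 18, 0]
After 'neg': [-20, 18, 0]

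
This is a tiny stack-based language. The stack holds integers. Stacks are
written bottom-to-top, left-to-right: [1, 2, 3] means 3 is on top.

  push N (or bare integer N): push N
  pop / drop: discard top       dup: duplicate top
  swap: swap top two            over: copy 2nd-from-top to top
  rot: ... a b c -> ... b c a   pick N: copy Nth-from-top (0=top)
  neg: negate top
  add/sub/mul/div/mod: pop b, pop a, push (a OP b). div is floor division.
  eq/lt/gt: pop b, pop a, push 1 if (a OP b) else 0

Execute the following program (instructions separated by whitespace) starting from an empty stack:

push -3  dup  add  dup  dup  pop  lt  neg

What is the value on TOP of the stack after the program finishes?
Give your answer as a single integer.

After 'push -3': [-3]
After 'dup': [-3, -3]
After 'add': [-6]
After 'dup': [-6, -6]
After 'dup': [-6, -6, -6]
After 'pop': [-6, -6]
After 'lt': [0]
After 'neg': [0]

Answer: 0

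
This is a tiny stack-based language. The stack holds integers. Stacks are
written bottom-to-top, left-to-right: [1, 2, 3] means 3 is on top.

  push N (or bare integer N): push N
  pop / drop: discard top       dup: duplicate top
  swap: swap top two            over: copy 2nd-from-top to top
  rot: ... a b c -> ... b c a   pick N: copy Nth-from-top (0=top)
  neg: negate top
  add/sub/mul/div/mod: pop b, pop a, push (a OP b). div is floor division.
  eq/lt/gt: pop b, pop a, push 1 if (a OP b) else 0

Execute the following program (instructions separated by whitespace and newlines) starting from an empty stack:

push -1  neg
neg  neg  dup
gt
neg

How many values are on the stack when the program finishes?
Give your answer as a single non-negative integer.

Answer: 1

Derivation:
After 'push -1': stack = [-1] (depth 1)
After 'neg': stack = [1] (depth 1)
After 'neg': stack = [-1] (depth 1)
After 'neg': stack = [1] (depth 1)
After 'dup': stack = [1, 1] (depth 2)
After 'gt': stack = [0] (depth 1)
After 'neg': stack = [0] (depth 1)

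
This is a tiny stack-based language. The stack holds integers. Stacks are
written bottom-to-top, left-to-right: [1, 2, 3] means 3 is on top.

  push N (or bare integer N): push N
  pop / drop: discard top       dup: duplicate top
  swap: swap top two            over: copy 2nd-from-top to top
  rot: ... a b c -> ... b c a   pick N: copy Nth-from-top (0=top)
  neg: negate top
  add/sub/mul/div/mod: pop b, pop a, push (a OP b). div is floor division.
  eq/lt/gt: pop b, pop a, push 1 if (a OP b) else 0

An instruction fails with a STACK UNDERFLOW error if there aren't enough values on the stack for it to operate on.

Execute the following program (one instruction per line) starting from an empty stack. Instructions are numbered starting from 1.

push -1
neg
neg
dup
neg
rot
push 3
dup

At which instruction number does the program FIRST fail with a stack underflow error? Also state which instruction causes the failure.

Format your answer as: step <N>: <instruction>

Answer: step 6: rot

Derivation:
Step 1 ('push -1'): stack = [-1], depth = 1
Step 2 ('neg'): stack = [1], depth = 1
Step 3 ('neg'): stack = [-1], depth = 1
Step 4 ('dup'): stack = [-1, -1], depth = 2
Step 5 ('neg'): stack = [-1, 1], depth = 2
Step 6 ('rot'): needs 3 value(s) but depth is 2 — STACK UNDERFLOW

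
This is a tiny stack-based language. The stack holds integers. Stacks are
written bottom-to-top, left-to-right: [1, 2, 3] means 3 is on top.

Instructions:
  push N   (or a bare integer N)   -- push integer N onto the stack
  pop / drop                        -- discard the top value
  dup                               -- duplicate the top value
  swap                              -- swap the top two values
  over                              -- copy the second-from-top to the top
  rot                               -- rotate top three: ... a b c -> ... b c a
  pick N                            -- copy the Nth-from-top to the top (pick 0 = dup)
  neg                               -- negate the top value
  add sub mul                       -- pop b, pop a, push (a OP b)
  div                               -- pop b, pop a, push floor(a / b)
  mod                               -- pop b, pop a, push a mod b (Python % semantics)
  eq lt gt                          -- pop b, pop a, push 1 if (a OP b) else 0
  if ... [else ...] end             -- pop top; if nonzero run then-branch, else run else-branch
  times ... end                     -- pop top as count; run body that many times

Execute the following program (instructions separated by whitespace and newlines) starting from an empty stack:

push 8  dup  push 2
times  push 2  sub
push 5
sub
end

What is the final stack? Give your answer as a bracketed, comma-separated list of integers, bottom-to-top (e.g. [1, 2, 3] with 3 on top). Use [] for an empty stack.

Answer: [8, -6]

Derivation:
After 'push 8': [8]
After 'dup': [8, 8]
After 'push 2': [8, 8, 2]
After 'times': [8, 8]
After 'push 2': [8, 8, 2]
After 'sub': [8, 6]
After 'push 5': [8, 6, 5]
After 'sub': [8, 1]
After 'push 2': [8, 1, 2]
After 'sub': [8, -1]
After 'push 5': [8, -1, 5]
After 'sub': [8, -6]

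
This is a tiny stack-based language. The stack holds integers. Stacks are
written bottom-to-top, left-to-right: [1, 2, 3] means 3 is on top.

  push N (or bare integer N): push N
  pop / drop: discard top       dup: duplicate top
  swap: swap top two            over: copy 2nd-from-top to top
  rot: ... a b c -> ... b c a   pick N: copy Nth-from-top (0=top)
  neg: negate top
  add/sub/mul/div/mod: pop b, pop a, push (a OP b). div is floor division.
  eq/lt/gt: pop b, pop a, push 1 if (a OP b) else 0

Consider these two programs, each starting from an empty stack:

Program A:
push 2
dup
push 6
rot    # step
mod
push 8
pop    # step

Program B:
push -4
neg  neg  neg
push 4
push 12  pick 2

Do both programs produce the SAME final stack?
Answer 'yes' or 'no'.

Answer: no

Derivation:
Program A trace:
  After 'push 2': [2]
  After 'dup': [2, 2]
  After 'push 6': [2, 2, 6]
  After 'rot': [2, 6, 2]
  After 'mod': [2, 0]
  After 'push 8': [2, 0, 8]
  After 'pop': [2, 0]
Program A final stack: [2, 0]

Program B trace:
  After 'push -4': [-4]
  After 'neg': [4]
  After 'neg': [-4]
  After 'neg': [4]
  After 'push 4': [4, 4]
  After 'push 12': [4, 4, 12]
  After 'pick 2': [4, 4, 12, 4]
Program B final stack: [4, 4, 12, 4]
Same: no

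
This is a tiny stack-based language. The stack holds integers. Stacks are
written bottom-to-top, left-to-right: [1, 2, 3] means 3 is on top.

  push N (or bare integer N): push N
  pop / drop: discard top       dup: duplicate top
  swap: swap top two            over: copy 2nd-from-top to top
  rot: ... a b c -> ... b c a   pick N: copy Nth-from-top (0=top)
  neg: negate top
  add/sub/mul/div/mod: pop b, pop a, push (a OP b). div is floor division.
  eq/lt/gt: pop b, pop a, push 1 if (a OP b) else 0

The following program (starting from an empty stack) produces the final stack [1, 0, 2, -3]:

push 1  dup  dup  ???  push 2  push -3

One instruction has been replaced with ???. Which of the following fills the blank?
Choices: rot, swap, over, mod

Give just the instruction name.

Answer: mod

Derivation:
Stack before ???: [1, 1, 1]
Stack after ???:  [1, 0]
Checking each choice:
  rot: produces [1, 1, 1, 2, -3]
  swap: produces [1, 1, 1, 2, -3]
  over: produces [1, 1, 1, 1, 2, -3]
  mod: MATCH


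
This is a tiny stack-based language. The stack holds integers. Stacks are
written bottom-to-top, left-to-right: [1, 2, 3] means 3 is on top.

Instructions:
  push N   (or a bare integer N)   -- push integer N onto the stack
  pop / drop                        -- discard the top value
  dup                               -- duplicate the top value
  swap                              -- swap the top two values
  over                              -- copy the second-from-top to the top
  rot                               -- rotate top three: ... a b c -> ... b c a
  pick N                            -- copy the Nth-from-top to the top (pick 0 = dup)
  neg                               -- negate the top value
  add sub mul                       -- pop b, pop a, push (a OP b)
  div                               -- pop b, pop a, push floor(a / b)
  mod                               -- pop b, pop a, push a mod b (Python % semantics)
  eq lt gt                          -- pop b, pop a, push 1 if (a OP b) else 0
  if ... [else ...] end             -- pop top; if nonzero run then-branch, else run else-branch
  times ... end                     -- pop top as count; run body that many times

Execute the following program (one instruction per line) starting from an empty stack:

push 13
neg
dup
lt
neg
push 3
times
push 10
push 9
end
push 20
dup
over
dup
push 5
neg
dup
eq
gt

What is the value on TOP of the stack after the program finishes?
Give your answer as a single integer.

Answer: 1

Derivation:
After 'push 13': [13]
After 'neg': [-13]
After 'dup': [-13, -13]
After 'lt': [0]
After 'neg': [0]
After 'push 3': [0, 3]
After 'times': [0]
After 'push 10': [0, 10]
After 'push 9': [0, 10, 9]
After 'push 10': [0, 10, 9, 10]
  ...
After 'push 9': [0, 10, 9, 10, 9, 10, 9]
After 'push 20': [0, 10, 9, 10, 9, 10, 9, 20]
After 'dup': [0, 10, 9, 10, 9, 10, 9, 20, 20]
After 'over': [0, 10, 9, 10, 9, 10, 9, 20, 20, 20]
After 'dup': [0, 10, 9, 10, 9, 10, 9, 20, 20, 20, 20]
After 'push 5': [0, 10, 9, 10, 9, 10, 9, 20, 20, 20, 20, 5]
After 'neg': [0, 10, 9, 10, 9, 10, 9, 20, 20, 20, 20, -5]
After 'dup': [0, 10, 9, 10, 9, 10, 9, 20, 20, 20, 20, -5, -5]
After 'eq': [0, 10, 9, 10, 9, 10, 9, 20, 20, 20, 20, 1]
After 'gt': [0, 10, 9, 10, 9, 10, 9, 20, 20, 20, 1]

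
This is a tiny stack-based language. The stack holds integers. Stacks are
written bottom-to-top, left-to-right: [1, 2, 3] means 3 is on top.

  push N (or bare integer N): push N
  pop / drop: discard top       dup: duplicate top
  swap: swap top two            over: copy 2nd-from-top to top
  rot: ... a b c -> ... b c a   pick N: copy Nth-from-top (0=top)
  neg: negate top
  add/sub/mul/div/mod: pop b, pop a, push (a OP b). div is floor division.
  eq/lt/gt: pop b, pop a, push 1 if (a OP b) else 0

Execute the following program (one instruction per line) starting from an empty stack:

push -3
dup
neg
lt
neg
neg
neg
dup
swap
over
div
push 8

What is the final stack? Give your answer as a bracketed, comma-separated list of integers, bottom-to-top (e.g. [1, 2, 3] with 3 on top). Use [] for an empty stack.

After 'push -3': [-3]
After 'dup': [-3, -3]
After 'neg': [-3, 3]
After 'lt': [1]
After 'neg': [-1]
After 'neg': [1]
After 'neg': [-1]
After 'dup': [-1, -1]
After 'swap': [-1, -1]
After 'over': [-1, -1, -1]
After 'div': [-1, 1]
After 'push 8': [-1, 1, 8]

Answer: [-1, 1, 8]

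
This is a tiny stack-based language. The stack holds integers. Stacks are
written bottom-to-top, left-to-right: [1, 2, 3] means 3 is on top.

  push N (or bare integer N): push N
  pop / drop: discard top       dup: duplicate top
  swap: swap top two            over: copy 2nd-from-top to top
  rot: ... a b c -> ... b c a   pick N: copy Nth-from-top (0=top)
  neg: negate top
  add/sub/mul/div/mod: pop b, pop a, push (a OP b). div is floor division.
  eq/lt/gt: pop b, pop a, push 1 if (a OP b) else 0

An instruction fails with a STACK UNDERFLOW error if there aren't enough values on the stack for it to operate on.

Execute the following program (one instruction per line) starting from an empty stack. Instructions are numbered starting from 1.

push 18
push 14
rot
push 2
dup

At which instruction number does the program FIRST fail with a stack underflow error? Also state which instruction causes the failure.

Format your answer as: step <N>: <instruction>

Answer: step 3: rot

Derivation:
Step 1 ('push 18'): stack = [18], depth = 1
Step 2 ('push 14'): stack = [18, 14], depth = 2
Step 3 ('rot'): needs 3 value(s) but depth is 2 — STACK UNDERFLOW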